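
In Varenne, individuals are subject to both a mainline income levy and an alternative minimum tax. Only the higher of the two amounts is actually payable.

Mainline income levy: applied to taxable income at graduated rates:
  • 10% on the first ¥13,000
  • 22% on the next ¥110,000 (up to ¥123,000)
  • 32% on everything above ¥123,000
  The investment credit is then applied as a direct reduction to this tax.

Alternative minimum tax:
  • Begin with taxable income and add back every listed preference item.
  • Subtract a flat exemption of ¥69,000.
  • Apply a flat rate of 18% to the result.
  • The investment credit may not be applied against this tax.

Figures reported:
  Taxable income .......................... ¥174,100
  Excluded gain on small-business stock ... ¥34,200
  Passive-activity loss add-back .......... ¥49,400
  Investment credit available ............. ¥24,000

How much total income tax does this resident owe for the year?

Mainline income levy:
  ¥13,000 × 10% = ¥1,300
  ¥110,000 × 22% = ¥24,200
  ¥51,100 × 32% = ¥16,352
  → ¥41,852
  Less investment credit ¥24,000 → ¥17,852

Alternative minimum tax:
  Adjusted income: ¥174,100 + ¥34,200 + ¥49,400 = ¥257,700
  Less exemption ¥69,000 → base ¥188,700
  ¥188,700 × 18% = ¥33,966

¥33,966 > ¥17,852, so the alternative minimum tax is the binding amount.

¥33,966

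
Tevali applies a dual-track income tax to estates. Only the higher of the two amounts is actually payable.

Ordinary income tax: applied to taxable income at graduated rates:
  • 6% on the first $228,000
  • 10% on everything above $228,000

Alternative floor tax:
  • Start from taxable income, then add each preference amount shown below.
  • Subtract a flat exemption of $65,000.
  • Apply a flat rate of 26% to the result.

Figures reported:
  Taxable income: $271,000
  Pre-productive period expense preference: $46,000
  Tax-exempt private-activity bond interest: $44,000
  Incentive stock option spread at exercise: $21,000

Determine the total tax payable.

Ordinary income tax:
  $228,000 × 6% = $13,680
  $43,000 × 10% = $4,300
  → $17,980

Alternative floor tax:
  Adjusted income: $271,000 + $46,000 + $44,000 + $21,000 = $382,000
  Less exemption $65,000 → base $317,000
  $317,000 × 26% = $82,420

$82,420 > $17,980, so the alternative floor tax is the binding amount.

$82,420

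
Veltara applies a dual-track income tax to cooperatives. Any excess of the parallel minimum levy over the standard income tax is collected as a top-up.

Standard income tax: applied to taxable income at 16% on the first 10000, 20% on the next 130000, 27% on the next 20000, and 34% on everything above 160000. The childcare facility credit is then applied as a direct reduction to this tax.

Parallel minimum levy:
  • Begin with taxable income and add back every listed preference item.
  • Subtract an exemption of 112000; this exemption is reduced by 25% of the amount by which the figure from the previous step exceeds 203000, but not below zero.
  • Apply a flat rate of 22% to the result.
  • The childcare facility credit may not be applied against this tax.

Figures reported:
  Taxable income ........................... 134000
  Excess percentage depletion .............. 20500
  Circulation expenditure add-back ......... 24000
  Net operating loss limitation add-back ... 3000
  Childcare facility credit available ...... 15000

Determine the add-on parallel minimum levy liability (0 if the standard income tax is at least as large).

3890

Standard income tax:
  10000 × 16% = 1600
  124000 × 20% = 24800
  → 26400
  Less childcare facility credit 15000 → 11400

Parallel minimum levy:
  Adjusted income: 134000 + 20500 + 24000 + 3000 = 181500
  Exemption: 181500 ≤ 203000, so full 112000 applies
  Base: 181500 − 112000 = 69500
  69500 × 22% = 15290

Excess of parallel minimum levy over standard income tax: 15290 − 11400 = 3890.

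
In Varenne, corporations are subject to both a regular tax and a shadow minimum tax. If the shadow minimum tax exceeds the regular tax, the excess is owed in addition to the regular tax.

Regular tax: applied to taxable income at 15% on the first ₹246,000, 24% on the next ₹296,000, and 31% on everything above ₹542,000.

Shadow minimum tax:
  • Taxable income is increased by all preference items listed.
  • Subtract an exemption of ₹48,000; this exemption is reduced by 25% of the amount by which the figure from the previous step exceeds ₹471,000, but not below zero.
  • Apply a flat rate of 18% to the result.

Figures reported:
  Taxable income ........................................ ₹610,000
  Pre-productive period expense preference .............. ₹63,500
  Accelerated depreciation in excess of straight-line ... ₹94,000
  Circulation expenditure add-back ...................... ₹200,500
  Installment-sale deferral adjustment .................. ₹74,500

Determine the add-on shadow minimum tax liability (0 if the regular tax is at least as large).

Regular tax:
  ₹246,000 × 15% = ₹36,900
  ₹296,000 × 24% = ₹71,040
  ₹68,000 × 31% = ₹21,080
  → ₹129,020

Shadow minimum tax:
  Adjusted income: ₹610,000 + ₹63,500 + ₹94,000 + ₹200,500 + ₹74,500 = ₹1,042,500
  Exemption: 25% × (₹1,042,500 − ₹471,000) = ₹142,875 ≥ ₹48,000, so the exemption is fully phased out
  Base: ₹1,042,500 − ₹0 = ₹1,042,500
  ₹1,042,500 × 18% = ₹187,650

Excess of shadow minimum tax over regular tax: ₹187,650 − ₹129,020 = ₹58,630.

₹58,630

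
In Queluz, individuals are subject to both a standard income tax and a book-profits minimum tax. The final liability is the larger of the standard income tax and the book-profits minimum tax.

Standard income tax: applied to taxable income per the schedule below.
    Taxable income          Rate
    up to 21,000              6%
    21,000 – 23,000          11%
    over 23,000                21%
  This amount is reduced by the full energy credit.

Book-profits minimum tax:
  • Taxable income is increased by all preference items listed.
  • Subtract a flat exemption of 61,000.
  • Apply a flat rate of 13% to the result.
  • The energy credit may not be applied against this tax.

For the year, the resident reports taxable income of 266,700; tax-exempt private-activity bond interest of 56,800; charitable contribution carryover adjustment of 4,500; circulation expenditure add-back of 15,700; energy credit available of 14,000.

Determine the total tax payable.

38,657

Standard income tax:
  21,000 × 6% = 1,260
  2,000 × 11% = 220
  243,700 × 21% = 51,177
  → 52,657
  Less energy credit 14,000 → 38,657

Book-profits minimum tax:
  Adjusted income: 266,700 + 56,800 + 4,500 + 15,700 = 343,700
  Less exemption 61,000 → base 282,700
  282,700 × 13% = 36,751

38,657 > 36,751, so the standard income tax governs.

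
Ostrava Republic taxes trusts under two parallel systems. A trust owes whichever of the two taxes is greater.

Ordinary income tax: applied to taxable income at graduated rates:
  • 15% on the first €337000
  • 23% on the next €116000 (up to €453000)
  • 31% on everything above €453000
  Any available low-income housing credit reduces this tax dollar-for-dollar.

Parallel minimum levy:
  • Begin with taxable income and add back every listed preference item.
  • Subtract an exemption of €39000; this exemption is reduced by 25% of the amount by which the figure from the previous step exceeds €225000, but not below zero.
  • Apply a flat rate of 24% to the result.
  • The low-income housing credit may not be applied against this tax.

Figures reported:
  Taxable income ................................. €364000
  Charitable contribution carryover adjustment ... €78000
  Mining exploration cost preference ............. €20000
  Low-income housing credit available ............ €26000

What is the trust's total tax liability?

€110880

Parallel minimum levy:
  Adjusted income: €364000 + €78000 + €20000 = €462000
  Exemption: 25% × (€462000 − €225000) = €59250 ≥ €39000, so the exemption is fully phased out
  Base: €462000 − €0 = €462000
  €462000 × 24% = €110880

Ordinary income tax:
  €337000 × 15% = €50550
  €27000 × 23% = €6210
  → €56760
  Less low-income housing credit €26000 → €30760

€110880 > €30760, so the parallel minimum levy is the binding amount.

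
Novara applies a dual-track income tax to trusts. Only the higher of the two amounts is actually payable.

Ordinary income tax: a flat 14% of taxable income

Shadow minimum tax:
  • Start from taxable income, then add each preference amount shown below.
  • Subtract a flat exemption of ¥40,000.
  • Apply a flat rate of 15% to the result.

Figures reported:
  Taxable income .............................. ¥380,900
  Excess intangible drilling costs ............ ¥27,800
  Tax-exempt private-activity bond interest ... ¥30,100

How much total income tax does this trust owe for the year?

¥59,820

Shadow minimum tax:
  Adjusted income: ¥380,900 + ¥27,800 + ¥30,100 = ¥438,800
  Less exemption ¥40,000 → base ¥398,800
  ¥398,800 × 15% = ¥59,820

Ordinary income tax:
  ¥380,900 × 14% = ¥53,326

¥59,820 > ¥53,326, so the shadow minimum tax is the binding amount.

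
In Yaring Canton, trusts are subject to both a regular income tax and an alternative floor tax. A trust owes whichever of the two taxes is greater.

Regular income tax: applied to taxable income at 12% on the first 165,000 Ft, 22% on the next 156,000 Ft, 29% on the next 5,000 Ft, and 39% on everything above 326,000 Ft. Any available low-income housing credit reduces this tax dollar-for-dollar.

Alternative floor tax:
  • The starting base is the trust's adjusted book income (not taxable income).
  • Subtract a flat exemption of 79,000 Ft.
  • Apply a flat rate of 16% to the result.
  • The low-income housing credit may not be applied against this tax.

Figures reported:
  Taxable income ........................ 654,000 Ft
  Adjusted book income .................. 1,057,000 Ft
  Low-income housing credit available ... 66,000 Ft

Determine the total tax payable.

156,480 Ft

Regular income tax:
  165,000 Ft × 12% = 19,800 Ft
  156,000 Ft × 22% = 34,320 Ft
  5,000 Ft × 29% = 1,450 Ft
  328,000 Ft × 39% = 127,920 Ft
  → 183,490 Ft
  Less low-income housing credit 66,000 Ft → 117,490 Ft

Alternative floor tax:
  Base (adjusted book income): 1,057,000 Ft
  Less exemption 79,000 Ft → base 978,000 Ft
  978,000 Ft × 16% = 156,480 Ft

156,480 Ft > 117,490 Ft, so the alternative floor tax is the binding amount.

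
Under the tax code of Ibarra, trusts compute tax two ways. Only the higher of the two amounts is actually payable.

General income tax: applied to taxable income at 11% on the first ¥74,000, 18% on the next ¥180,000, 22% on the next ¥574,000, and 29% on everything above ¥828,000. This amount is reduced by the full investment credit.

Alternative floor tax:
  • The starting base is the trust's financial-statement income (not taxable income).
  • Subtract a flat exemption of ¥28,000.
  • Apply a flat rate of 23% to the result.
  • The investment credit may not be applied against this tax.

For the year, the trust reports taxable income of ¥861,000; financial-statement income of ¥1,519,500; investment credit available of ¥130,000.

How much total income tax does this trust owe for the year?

General income tax:
  ¥74,000 × 11% = ¥8,140
  ¥180,000 × 18% = ¥32,400
  ¥574,000 × 22% = ¥126,280
  ¥33,000 × 29% = ¥9,570
  → ¥176,390
  Less investment credit ¥130,000 → ¥46,390

Alternative floor tax:
  Base (financial-statement income): ¥1,519,500
  Less exemption ¥28,000 → base ¥1,491,500
  ¥1,491,500 × 23% = ¥343,045

¥343,045 > ¥46,390, so the alternative floor tax is the binding amount.

¥343,045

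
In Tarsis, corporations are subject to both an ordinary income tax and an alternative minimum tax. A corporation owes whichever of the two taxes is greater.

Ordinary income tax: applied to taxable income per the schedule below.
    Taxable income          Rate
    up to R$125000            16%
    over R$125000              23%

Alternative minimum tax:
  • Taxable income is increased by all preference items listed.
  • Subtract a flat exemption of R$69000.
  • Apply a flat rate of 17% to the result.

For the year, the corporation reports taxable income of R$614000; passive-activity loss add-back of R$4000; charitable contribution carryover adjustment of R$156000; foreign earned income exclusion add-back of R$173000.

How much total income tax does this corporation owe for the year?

R$149260

Alternative minimum tax:
  Adjusted income: R$614000 + R$4000 + R$156000 + R$173000 = R$947000
  Less exemption R$69000 → base R$878000
  R$878000 × 17% = R$149260

Ordinary income tax:
  R$125000 × 16% = R$20000
  R$489000 × 23% = R$112470
  → R$132470

R$149260 > R$132470, so the alternative minimum tax is the binding amount.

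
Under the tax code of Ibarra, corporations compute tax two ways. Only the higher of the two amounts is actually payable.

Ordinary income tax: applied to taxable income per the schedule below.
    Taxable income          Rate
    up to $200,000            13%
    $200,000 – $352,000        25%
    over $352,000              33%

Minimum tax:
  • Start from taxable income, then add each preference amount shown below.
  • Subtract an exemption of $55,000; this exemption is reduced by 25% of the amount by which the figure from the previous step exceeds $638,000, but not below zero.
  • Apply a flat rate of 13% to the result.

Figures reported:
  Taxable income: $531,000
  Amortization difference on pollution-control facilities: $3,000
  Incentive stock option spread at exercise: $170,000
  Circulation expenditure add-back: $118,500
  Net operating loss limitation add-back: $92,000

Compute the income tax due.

$123,070

Minimum tax:
  Adjusted income: $531,000 + $3,000 + $170,000 + $118,500 + $92,000 = $914,500
  Exemption: 25% × ($914,500 − $638,000) = $69,125 ≥ $55,000, so the exemption is fully phased out
  Base: $914,500 − $0 = $914,500
  $914,500 × 13% = $118,885

Ordinary income tax:
  $200,000 × 13% = $26,000
  $152,000 × 25% = $38,000
  $179,000 × 33% = $59,070
  → $123,070

$123,070 > $118,885, so the ordinary income tax governs.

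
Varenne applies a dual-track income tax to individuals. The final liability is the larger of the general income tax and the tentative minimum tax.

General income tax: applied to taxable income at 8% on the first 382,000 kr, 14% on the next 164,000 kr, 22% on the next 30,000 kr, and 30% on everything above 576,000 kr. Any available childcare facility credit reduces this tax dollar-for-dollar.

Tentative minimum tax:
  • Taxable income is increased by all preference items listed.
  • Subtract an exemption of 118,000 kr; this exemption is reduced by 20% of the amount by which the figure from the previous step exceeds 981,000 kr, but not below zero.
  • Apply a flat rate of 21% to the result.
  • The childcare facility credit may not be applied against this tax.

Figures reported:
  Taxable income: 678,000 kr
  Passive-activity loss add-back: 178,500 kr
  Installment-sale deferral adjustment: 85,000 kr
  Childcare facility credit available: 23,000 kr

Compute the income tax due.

General income tax:
  382,000 kr × 8% = 30,560 kr
  164,000 kr × 14% = 22,960 kr
  30,000 kr × 22% = 6,600 kr
  102,000 kr × 30% = 30,600 kr
  → 90,720 kr
  Less childcare facility credit 23,000 kr → 67,720 kr

Tentative minimum tax:
  Adjusted income: 678,000 kr + 178,500 kr + 85,000 kr = 941,500 kr
  Exemption: 941,500 kr ≤ 981,000 kr, so full 118,000 kr applies
  Base: 941,500 kr − 118,000 kr = 823,500 kr
  823,500 kr × 21% = 172,935 kr

172,935 kr > 67,720 kr, so the tentative minimum tax is the binding amount.

172,935 kr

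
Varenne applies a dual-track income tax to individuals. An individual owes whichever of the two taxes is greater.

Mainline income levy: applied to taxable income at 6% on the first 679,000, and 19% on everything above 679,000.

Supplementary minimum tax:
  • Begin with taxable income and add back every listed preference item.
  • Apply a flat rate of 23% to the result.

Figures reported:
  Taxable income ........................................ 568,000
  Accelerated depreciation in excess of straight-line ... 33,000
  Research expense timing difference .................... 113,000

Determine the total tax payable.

Supplementary minimum tax:
  Adjusted income: 568,000 + 33,000 + 113,000 = 714,000
  714,000 × 23% = 164,220

Mainline income levy:
  568,000 × 6% = 34,080

164,220 > 34,080, so the supplementary minimum tax is the binding amount.

164,220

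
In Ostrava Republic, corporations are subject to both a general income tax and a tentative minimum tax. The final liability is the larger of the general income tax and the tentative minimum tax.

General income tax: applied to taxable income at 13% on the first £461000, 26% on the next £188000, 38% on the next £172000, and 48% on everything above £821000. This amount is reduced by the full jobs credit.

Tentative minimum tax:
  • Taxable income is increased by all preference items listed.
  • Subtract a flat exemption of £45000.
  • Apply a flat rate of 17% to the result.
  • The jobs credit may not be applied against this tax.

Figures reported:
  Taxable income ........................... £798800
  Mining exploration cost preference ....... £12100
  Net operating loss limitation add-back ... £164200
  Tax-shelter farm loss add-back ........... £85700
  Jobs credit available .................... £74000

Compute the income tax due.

General income tax:
  £461000 × 13% = £59930
  £188000 × 26% = £48880
  £149800 × 38% = £56924
  → £165734
  Less jobs credit £74000 → £91734

Tentative minimum tax:
  Adjusted income: £798800 + £12100 + £164200 + £85700 = £1060800
  Less exemption £45000 → base £1015800
  £1015800 × 17% = £172686

£172686 > £91734, so the tentative minimum tax is the binding amount.

£172686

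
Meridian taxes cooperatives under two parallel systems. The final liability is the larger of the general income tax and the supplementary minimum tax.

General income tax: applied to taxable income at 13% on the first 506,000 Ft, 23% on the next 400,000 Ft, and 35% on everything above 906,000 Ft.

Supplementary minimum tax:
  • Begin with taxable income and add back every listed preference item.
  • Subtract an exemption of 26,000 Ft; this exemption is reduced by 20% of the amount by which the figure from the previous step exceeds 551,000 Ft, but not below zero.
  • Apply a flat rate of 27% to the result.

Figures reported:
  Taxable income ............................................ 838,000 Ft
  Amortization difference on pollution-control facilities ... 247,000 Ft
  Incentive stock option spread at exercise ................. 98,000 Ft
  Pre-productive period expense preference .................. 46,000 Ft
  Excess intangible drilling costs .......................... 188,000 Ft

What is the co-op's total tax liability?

382,590 Ft

Supplementary minimum tax:
  Adjusted income: 838,000 Ft + 247,000 Ft + 98,000 Ft + 46,000 Ft + 188,000 Ft = 1,417,000 Ft
  Exemption: 20% × (1,417,000 Ft − 551,000 Ft) = 173,200 Ft ≥ 26,000 Ft, so the exemption is fully phased out
  Base: 1,417,000 Ft − 0 Ft = 1,417,000 Ft
  1,417,000 Ft × 27% = 382,590 Ft

General income tax:
  506,000 Ft × 13% = 65,780 Ft
  332,000 Ft × 23% = 76,360 Ft
  → 142,140 Ft

382,590 Ft > 142,140 Ft, so the supplementary minimum tax is the binding amount.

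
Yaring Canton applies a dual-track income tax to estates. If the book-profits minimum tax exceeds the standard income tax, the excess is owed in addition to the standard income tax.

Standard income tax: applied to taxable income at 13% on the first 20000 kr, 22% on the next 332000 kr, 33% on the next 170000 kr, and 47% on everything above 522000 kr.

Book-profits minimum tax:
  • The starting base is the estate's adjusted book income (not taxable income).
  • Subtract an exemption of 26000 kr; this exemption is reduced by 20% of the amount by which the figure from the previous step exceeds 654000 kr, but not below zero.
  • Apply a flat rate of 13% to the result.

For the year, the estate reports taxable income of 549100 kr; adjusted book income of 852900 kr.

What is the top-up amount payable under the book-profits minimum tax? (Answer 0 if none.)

Standard income tax:
  20000 kr × 13% = 2600 kr
  332000 kr × 22% = 73040 kr
  170000 kr × 33% = 56100 kr
  27100 kr × 47% = 12737 kr
  → 144477 kr

Book-profits minimum tax:
  Base (adjusted book income): 852900 kr
  Exemption: 20% × (852900 kr − 654000 kr) = 39780 kr ≥ 26000 kr, so the exemption is fully phased out
  Base: 852900 kr − 0 kr = 852900 kr
  852900 kr × 13% = 110877 kr

110877 kr ≤ 144477 kr, so no add-on is due.

0 kr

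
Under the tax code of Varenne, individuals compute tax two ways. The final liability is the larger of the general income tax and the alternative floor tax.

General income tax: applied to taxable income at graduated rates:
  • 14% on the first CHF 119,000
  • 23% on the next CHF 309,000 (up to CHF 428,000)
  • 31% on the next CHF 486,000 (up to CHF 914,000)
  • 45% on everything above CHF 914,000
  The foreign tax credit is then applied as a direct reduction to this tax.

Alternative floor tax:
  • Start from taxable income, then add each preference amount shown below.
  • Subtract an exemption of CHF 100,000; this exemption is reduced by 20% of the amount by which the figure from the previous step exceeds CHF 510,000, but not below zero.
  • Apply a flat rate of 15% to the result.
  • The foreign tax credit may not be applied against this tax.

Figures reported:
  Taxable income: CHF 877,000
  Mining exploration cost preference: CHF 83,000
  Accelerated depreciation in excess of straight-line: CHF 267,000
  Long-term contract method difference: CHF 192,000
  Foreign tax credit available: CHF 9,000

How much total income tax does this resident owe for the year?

Alternative floor tax:
  Adjusted income: CHF 877,000 + CHF 83,000 + CHF 267,000 + CHF 192,000 = CHF 1,419,000
  Exemption: 20% × (CHF 1,419,000 − CHF 510,000) = CHF 181,800 ≥ CHF 100,000, so the exemption is fully phased out
  Base: CHF 1,419,000 − CHF 0 = CHF 1,419,000
  CHF 1,419,000 × 15% = CHF 212,850

General income tax:
  CHF 119,000 × 14% = CHF 16,660
  CHF 309,000 × 23% = CHF 71,070
  CHF 449,000 × 31% = CHF 139,190
  → CHF 226,920
  Less foreign tax credit CHF 9,000 → CHF 217,920

CHF 217,920 > CHF 212,850, so the general income tax governs.

CHF 217,920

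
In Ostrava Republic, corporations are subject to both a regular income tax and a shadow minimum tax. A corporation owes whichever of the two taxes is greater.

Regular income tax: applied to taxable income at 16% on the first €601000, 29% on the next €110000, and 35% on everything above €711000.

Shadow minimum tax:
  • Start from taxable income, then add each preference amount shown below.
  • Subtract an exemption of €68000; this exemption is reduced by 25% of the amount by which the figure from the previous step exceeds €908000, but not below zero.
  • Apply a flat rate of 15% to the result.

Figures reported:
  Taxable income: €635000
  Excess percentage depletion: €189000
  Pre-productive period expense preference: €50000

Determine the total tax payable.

€120900

Shadow minimum tax:
  Adjusted income: €635000 + €189000 + €50000 = €874000
  Exemption: €874000 ≤ €908000, so full €68000 applies
  Base: €874000 − €68000 = €806000
  €806000 × 15% = €120900

Regular income tax:
  €601000 × 16% = €96160
  €34000 × 29% = €9860
  → €106020

€120900 > €106020, so the shadow minimum tax is the binding amount.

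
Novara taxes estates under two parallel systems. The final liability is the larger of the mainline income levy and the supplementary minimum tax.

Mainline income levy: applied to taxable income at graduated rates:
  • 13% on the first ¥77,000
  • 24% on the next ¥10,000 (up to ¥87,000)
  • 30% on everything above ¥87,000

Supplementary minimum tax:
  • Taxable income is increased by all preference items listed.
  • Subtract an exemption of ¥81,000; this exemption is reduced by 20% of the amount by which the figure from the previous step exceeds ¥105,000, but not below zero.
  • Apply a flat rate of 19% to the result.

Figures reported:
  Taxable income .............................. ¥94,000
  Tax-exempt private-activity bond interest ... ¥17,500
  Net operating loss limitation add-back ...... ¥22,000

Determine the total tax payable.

Mainline income levy:
  ¥77,000 × 13% = ¥10,010
  ¥10,000 × 24% = ¥2,400
  ¥7,000 × 30% = ¥2,100
  → ¥14,510

Supplementary minimum tax:
  Adjusted income: ¥94,000 + ¥17,500 + ¥22,000 = ¥133,500
  Exemption: ¥81,000 − 20% × (¥133,500 − ¥105,000) = ¥81,000 − ¥5,700 = ¥75,300
  Base: ¥133,500 − ¥75,300 = ¥58,200
  ¥58,200 × 19% = ¥11,058

¥14,510 > ¥11,058, so the mainline income levy governs.

¥14,510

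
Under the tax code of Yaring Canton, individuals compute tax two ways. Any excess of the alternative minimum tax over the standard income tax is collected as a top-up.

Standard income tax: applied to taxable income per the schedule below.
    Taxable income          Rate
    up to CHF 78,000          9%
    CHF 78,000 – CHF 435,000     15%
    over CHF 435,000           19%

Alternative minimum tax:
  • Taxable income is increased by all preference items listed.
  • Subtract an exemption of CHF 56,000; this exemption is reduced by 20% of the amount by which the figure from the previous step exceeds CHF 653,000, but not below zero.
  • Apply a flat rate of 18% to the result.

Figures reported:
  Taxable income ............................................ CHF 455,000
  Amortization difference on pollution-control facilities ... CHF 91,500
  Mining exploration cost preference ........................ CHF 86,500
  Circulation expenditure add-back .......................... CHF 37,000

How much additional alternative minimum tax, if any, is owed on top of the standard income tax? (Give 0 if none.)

Standard income tax:
  CHF 78,000 × 9% = CHF 7,020
  CHF 357,000 × 15% = CHF 53,550
  CHF 20,000 × 19% = CHF 3,800
  → CHF 64,370

Alternative minimum tax:
  Adjusted income: CHF 455,000 + CHF 91,500 + CHF 86,500 + CHF 37,000 = CHF 670,000
  Exemption: CHF 56,000 − 20% × (CHF 670,000 − CHF 653,000) = CHF 56,000 − CHF 3,400 = CHF 52,600
  Base: CHF 670,000 − CHF 52,600 = CHF 617,400
  CHF 617,400 × 18% = CHF 111,132

Excess of alternative minimum tax over standard income tax: CHF 111,132 − CHF 64,370 = CHF 46,762.

CHF 46,762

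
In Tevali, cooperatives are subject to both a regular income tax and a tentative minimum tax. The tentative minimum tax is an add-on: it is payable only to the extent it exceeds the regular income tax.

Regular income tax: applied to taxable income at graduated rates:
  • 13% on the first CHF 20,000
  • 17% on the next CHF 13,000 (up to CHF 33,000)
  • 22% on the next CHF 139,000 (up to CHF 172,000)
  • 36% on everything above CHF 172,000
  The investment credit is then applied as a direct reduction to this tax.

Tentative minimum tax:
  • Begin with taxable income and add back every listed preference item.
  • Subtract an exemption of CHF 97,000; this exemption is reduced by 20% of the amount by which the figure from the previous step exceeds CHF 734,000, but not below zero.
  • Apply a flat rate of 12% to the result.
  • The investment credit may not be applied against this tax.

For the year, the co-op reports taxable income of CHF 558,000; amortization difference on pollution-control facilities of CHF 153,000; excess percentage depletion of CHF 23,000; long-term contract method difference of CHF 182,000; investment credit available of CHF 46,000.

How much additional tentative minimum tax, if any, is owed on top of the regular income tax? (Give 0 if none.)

Regular income tax:
  CHF 20,000 × 13% = CHF 2,600
  CHF 13,000 × 17% = CHF 2,210
  CHF 139,000 × 22% = CHF 30,580
  CHF 386,000 × 36% = CHF 138,960
  → CHF 174,350
  Less investment credit CHF 46,000 → CHF 128,350

Tentative minimum tax:
  Adjusted income: CHF 558,000 + CHF 153,000 + CHF 23,000 + CHF 182,000 = CHF 916,000
  Exemption: CHF 97,000 − 20% × (CHF 916,000 − CHF 734,000) = CHF 97,000 − CHF 36,400 = CHF 60,600
  Base: CHF 916,000 − CHF 60,600 = CHF 855,400
  CHF 855,400 × 12% = CHF 102,648

CHF 102,648 ≤ CHF 128,350, so no add-on is due.

CHF 0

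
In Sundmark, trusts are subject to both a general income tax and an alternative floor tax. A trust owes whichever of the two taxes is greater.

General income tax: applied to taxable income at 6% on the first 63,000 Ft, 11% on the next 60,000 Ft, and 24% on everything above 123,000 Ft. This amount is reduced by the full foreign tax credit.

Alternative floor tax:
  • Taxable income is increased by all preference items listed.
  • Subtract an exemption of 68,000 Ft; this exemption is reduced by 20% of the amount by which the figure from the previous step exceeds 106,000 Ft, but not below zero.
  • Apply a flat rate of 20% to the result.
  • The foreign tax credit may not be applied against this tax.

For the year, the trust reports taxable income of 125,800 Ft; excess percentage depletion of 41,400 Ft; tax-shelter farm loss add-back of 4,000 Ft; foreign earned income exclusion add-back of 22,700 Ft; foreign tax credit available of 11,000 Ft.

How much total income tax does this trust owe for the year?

Alternative floor tax:
  Adjusted income: 125,800 Ft + 41,400 Ft + 4,000 Ft + 22,700 Ft = 193,900 Ft
  Exemption: 68,000 Ft − 20% × (193,900 Ft − 106,000 Ft) = 68,000 Ft − 17,580 Ft = 50,420 Ft
  Base: 193,900 Ft − 50,420 Ft = 143,480 Ft
  143,480 Ft × 20% = 28,696 Ft

General income tax:
  63,000 Ft × 6% = 3,780 Ft
  60,000 Ft × 11% = 6,600 Ft
  2,800 Ft × 24% = 672 Ft
  → 11,052 Ft
  Less foreign tax credit 11,000 Ft → 52 Ft

28,696 Ft > 52 Ft, so the alternative floor tax is the binding amount.

28,696 Ft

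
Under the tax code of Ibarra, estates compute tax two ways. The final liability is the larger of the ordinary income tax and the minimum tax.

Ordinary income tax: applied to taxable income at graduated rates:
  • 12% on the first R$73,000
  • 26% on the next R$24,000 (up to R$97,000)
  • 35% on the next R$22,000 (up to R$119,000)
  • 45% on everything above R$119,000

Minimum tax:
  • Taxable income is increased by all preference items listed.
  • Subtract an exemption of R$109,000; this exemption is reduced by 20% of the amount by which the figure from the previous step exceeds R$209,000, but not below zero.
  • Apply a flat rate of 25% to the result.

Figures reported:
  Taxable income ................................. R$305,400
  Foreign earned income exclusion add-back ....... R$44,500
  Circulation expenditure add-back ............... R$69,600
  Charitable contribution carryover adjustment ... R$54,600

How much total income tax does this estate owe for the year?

R$106,580

Ordinary income tax:
  R$73,000 × 12% = R$8,760
  R$24,000 × 26% = R$6,240
  R$22,000 × 35% = R$7,700
  R$186,400 × 45% = R$83,880
  → R$106,580

Minimum tax:
  Adjusted income: R$305,400 + R$44,500 + R$69,600 + R$54,600 = R$474,100
  Exemption: R$109,000 − 20% × (R$474,100 − R$209,000) = R$109,000 − R$53,020 = R$55,980
  Base: R$474,100 − R$55,980 = R$418,120
  R$418,120 × 25% = R$104,530

R$106,580 > R$104,530, so the ordinary income tax governs.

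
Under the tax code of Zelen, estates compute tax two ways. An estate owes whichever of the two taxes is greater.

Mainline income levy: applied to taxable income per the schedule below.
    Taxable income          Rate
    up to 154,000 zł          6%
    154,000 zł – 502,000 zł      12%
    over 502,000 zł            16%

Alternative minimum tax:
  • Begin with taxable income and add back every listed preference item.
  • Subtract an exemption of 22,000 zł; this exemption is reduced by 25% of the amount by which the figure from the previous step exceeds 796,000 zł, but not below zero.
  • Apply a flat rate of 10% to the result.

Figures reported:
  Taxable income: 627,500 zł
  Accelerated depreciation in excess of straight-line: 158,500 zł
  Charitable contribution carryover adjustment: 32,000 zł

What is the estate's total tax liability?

80,150 zł

Alternative minimum tax:
  Adjusted income: 627,500 zł + 158,500 zł + 32,000 zł = 818,000 zł
  Exemption: 22,000 zł − 25% × (818,000 zł − 796,000 zł) = 22,000 zł − 5,500 zł = 16,500 zł
  Base: 818,000 zł − 16,500 zł = 801,500 zł
  801,500 zł × 10% = 80,150 zł

Mainline income levy:
  154,000 zł × 6% = 9,240 zł
  348,000 zł × 12% = 41,760 zł
  125,500 zł × 16% = 20,080 zł
  → 71,080 zł

80,150 zł > 71,080 zł, so the alternative minimum tax is the binding amount.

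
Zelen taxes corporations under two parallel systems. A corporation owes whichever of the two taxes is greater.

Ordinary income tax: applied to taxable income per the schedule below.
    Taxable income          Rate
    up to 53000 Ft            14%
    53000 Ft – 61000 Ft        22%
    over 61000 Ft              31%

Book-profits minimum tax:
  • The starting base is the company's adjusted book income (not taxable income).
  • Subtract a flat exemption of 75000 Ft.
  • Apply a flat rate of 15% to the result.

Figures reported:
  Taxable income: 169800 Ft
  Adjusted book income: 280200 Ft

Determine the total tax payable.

Ordinary income tax:
  53000 Ft × 14% = 7420 Ft
  8000 Ft × 22% = 1760 Ft
  108800 Ft × 31% = 33728 Ft
  → 42908 Ft

Book-profits minimum tax:
  Base (adjusted book income): 280200 Ft
  Less exemption 75000 Ft → base 205200 Ft
  205200 Ft × 15% = 30780 Ft

42908 Ft > 30780 Ft, so the ordinary income tax governs.

42908 Ft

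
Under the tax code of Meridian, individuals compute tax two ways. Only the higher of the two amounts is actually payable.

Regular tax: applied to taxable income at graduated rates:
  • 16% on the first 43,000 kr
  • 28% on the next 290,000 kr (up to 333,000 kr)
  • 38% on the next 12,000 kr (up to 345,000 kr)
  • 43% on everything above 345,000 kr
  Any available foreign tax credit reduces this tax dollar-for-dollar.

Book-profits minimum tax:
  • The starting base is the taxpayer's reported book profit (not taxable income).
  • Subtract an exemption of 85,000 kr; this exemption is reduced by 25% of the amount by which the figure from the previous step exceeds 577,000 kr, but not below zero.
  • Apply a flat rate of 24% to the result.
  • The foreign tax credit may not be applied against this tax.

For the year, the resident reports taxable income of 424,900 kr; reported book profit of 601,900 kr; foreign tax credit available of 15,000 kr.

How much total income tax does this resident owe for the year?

125,550 kr

Book-profits minimum tax:
  Base (reported book profit): 601,900 kr
  Exemption: 85,000 kr − 25% × (601,900 kr − 577,000 kr) = 85,000 kr − 6,225 kr = 78,775 kr
  Base: 601,900 kr − 78,775 kr = 523,125 kr
  523,125 kr × 24% = 125,550 kr

Regular tax:
  43,000 kr × 16% = 6,880 kr
  290,000 kr × 28% = 81,200 kr
  12,000 kr × 38% = 4,560 kr
  79,900 kr × 43% = 34,357 kr
  → 126,997 kr
  Less foreign tax credit 15,000 kr → 111,997 kr

125,550 kr > 111,997 kr, so the book-profits minimum tax is the binding amount.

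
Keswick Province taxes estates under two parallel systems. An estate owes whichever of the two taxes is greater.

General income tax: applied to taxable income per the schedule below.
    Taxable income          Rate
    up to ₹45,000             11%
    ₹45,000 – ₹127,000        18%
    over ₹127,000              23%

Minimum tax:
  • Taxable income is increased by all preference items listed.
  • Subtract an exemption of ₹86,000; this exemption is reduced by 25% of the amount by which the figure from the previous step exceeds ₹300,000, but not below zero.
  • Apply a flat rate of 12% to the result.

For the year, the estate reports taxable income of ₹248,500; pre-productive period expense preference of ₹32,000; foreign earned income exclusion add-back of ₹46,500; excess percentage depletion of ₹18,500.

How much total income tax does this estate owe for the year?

₹47,655

Minimum tax:
  Adjusted income: ₹248,500 + ₹32,000 + ₹46,500 + ₹18,500 = ₹345,500
  Exemption: ₹86,000 − 25% × (₹345,500 − ₹300,000) = ₹86,000 − ₹11,375 = ₹74,625
  Base: ₹345,500 − ₹74,625 = ₹270,875
  ₹270,875 × 12% = ₹32,505

General income tax:
  ₹45,000 × 11% = ₹4,950
  ₹82,000 × 18% = ₹14,760
  ₹121,500 × 23% = ₹27,945
  → ₹47,655

₹47,655 > ₹32,505, so the general income tax governs.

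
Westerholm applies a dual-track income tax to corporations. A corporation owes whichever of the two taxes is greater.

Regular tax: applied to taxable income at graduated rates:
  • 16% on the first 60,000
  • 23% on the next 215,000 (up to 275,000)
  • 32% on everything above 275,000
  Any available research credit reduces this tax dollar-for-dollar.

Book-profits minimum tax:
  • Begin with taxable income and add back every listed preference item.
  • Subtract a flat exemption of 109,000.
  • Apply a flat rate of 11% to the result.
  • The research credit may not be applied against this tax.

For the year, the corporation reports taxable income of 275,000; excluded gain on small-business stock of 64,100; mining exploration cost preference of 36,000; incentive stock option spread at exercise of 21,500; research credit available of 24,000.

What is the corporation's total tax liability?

Regular tax:
  60,000 × 16% = 9,600
  215,000 × 23% = 49,450
  → 59,050
  Less research credit 24,000 → 35,050

Book-profits minimum tax:
  Adjusted income: 275,000 + 64,100 + 36,000 + 21,500 = 396,600
  Less exemption 109,000 → base 287,600
  287,600 × 11% = 31,636

35,050 > 31,636, so the regular tax governs.

35,050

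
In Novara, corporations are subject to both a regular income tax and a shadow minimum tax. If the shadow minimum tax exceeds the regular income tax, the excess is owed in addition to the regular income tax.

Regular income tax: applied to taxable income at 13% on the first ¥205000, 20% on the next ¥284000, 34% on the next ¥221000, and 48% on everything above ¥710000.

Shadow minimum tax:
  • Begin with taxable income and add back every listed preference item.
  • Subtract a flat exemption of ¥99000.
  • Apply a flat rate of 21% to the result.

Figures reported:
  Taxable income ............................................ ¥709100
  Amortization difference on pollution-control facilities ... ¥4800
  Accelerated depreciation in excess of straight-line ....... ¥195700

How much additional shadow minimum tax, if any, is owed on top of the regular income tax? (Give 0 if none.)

Regular income tax:
  ¥205000 × 13% = ¥26650
  ¥284000 × 20% = ¥56800
  ¥220100 × 34% = ¥74834
  → ¥158284

Shadow minimum tax:
  Adjusted income: ¥709100 + ¥4800 + ¥195700 = ¥909600
  Less exemption ¥99000 → base ¥810600
  ¥810600 × 21% = ¥170226

Excess of shadow minimum tax over regular income tax: ¥170226 − ¥158284 = ¥11942.

¥11942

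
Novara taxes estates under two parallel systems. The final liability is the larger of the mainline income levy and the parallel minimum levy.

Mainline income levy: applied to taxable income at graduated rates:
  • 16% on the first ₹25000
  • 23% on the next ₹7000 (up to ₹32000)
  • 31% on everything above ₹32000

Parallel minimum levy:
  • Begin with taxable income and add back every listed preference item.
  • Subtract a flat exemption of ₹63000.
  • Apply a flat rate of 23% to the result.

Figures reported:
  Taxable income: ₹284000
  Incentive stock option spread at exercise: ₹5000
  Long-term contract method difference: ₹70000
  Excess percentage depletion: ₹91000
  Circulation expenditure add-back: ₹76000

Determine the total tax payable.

Parallel minimum levy:
  Adjusted income: ₹284000 + ₹5000 + ₹70000 + ₹91000 + ₹76000 = ₹526000
  Less exemption ₹63000 → base ₹463000
  ₹463000 × 23% = ₹106490

Mainline income levy:
  ₹25000 × 16% = ₹4000
  ₹7000 × 23% = ₹1610
  ₹252000 × 31% = ₹78120
  → ₹83730

₹106490 > ₹83730, so the parallel minimum levy is the binding amount.

₹106490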